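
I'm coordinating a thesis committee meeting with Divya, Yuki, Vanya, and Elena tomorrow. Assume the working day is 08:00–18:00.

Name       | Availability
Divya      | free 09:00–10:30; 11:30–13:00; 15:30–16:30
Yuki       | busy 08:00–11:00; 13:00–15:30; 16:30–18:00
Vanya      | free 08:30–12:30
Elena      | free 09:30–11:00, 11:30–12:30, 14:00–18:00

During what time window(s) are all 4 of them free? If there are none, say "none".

11:30-12:30

Divya free: 09:00-10:30, 11:30-13:00, 15:30-16:30.
Yuki free: 11:00-13:00, 15:30-16:30 (invert busy blocks within the working day).
Vanya free: 08:30-12:30.
Elena free: 09:30-11:00, 11:30-12:30, 14:00-18:00.
Divya ∩ Yuki: 11:30-13:00, 15:30-16:30.
Divya ∩ Yuki ∩ Vanya: 11:30-12:30.
Divya ∩ Yuki ∩ Vanya ∩ Elena: 11:30-12:30.
So the common availability across everyone is 11:30-12:30.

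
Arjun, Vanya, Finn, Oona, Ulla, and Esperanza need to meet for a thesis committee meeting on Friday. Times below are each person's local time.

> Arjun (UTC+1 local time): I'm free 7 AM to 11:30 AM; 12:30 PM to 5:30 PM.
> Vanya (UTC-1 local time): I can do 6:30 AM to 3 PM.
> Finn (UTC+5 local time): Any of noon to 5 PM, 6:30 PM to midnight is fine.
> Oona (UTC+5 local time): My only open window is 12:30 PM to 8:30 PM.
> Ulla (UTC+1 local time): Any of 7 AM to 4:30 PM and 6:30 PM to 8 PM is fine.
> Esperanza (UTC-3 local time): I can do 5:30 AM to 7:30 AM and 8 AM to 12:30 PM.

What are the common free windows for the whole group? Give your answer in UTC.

08:30-10:30, 11:30-12:00, 13:30-15:30

Arjun in UTC: 06:00-10:30, 11:30-16:30 (subtract 1h to convert from UTC+1).
Vanya in UTC: 07:30-16:00 (add 1h to convert from UTC-1).
Finn in UTC: 07:00-12:00, 13:30-19:00 (subtract 5h to convert from UTC+5).
Oona in UTC: 07:30-15:30 (subtract 5h to convert from UTC+5).
Ulla in UTC: 06:00-15:30, 17:30-19:00 (subtract 1h to convert from UTC+1).
Esperanza in UTC: 08:30-10:30, 11:00-15:30 (add 3h to convert from UTC-3).
Arjun ∩ Vanya: 07:30-10:30, 11:30-16:00.
Arjun ∩ Vanya ∩ Finn: 07:30-10:30, 11:30-12:00, 13:30-16:00.
Arjun ∩ Vanya ∩ Finn ∩ Oona: 07:30-10:30, 11:30-12:00, 13:30-15:30.
Arjun ∩ Vanya ∩ Finn ∩ Oona ∩ Ulla: 07:30-10:30, 11:30-12:00, 13:30-15:30.
Arjun ∩ Vanya ∩ Finn ∩ Oona ∩ Ulla ∩ Esperanza: 08:30-10:30, 11:30-12:00, 13:30-15:30.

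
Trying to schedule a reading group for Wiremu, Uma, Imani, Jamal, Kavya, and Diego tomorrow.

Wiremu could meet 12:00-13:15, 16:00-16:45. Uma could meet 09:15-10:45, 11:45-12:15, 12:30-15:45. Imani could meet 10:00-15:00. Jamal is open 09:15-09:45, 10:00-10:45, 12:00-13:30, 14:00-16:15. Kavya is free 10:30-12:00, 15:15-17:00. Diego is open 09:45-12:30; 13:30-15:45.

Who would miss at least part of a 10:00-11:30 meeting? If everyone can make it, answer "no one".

Jamal, Kavya, Uma, Wiremu

Wiremu: not fully free for 10:00-11:30. Uma: not fully free for 10:00-11:30. Imani: free for 10:00-11:30. Jamal: not fully free for 10:00-11:30. Kavya: not fully free for 10:00-11:30. Diego: free for 10:00-11:30.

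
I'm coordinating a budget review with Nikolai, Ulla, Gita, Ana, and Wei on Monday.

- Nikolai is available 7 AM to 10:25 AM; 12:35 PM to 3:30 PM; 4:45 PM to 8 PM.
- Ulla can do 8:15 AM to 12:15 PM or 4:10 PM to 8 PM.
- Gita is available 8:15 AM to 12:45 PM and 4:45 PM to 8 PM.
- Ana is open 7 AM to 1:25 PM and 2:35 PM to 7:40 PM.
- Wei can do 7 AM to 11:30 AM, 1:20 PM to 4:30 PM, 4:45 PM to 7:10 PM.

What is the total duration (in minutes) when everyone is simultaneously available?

275

Nikolai ∩ Ulla: 08:15-10:25, 16:45-20:00.
Nikolai ∩ Ulla ∩ Gita: 08:15-10:25, 16:45-20:00.
Nikolai ∩ Ulla ∩ Gita ∩ Ana: 08:15-10:25, 16:45-19:40.
Nikolai ∩ Ulla ∩ Gita ∩ Ana ∩ Wei: 08:15-10:25, 16:45-19:10.
Summing the common windows: 130 + 145 = 275 minutes.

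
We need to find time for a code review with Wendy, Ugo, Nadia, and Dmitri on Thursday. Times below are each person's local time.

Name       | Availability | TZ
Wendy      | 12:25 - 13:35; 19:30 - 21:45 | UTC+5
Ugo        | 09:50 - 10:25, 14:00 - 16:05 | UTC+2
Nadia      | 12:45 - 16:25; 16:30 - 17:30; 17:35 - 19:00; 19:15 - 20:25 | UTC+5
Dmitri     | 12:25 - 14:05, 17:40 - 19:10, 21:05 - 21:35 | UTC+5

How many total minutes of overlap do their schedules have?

35

Wendy in UTC: 07:25-08:35, 14:30-16:45 (subtract 5h to convert from UTC+5).
Ugo in UTC: 07:50-08:25, 12:00-14:05 (subtract 2h to convert from UTC+2).
Nadia in UTC: 07:45-11:25, 11:30-12:30, 12:35-14:00, 14:15-15:25 (subtract 5h to convert from UTC+5).
Dmitri in UTC: 07:25-09:05, 12:40-14:10, 16:05-16:35 (subtract 5h to convert from UTC+5).
Wendy ∩ Ugo: 07:50-08:25.
Wendy ∩ Ugo ∩ Nadia: 07:50-08:25.
Wendy ∩ Ugo ∩ Nadia ∩ Dmitri: 07:50-08:25.
Those are the intersection windows.
That's a single block of 35 minutes.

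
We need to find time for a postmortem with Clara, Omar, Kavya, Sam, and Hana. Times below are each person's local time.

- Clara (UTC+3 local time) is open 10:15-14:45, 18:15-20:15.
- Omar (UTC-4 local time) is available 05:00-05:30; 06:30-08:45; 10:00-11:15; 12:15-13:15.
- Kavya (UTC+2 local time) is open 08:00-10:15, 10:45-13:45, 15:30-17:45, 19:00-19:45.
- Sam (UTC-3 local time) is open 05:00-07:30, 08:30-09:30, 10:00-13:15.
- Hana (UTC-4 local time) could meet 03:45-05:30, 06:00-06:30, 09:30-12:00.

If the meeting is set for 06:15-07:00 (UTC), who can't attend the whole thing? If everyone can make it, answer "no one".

Clara, Hana, Omar, Sam

Clara in UTC: 07:15-11:45, 15:15-17:15 (subtract 3h to convert from UTC+3).
Omar in UTC: 09:00-09:30, 10:30-12:45, 14:00-15:15, 16:15-17:15 (add 4h to convert from UTC-4).
Kavya in UTC: 06:00-08:15, 08:45-11:45, 13:30-15:45, 17:00-17:45 (subtract 2h to convert from UTC+2).
Sam in UTC: 08:00-10:30, 11:30-12:30, 13:00-16:15 (add 3h to convert from UTC-3).
Hana in UTC: 07:45-09:30, 10:00-10:30, 13:30-16:00 (add 4h to convert from UTC-4).
Clara: not fully free for 06:15-07:00. Omar: not fully free for 06:15-07:00. Kavya: free for 06:15-07:00. Sam: not fully free for 06:15-07:00. Hana: not fully free for 06:15-07:00.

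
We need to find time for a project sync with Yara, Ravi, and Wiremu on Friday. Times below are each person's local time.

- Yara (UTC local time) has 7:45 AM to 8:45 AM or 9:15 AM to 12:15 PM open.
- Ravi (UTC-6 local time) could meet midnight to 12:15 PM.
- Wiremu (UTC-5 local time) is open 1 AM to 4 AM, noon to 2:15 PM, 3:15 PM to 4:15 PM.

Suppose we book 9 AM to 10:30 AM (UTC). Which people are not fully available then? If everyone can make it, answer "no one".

Wiremu, Yara

Yara in UTC: 07:45-08:45, 09:15-12:15.
Ravi in UTC: 06:00-18:15 (add 6h to convert from UTC-6).
Wiremu in UTC: 06:00-09:00, 17:00-19:15, 20:15-21:15 (add 5h to convert from UTC-5).
Yara: not fully free for 09:00-10:30. Ravi: free for 09:00-10:30. Wiremu: not fully free for 09:00-10:30.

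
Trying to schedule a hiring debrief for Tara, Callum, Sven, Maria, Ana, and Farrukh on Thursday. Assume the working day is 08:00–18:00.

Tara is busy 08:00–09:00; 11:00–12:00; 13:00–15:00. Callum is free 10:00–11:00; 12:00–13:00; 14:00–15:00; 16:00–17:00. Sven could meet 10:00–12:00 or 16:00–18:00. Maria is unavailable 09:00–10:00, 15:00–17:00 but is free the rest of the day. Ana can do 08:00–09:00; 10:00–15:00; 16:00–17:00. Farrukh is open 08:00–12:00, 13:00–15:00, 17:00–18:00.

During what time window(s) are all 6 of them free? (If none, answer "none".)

10:00-11:00

Tara free: 09:00-11:00, 12:00-13:00, 15:00-18:00 (invert busy blocks within the working day).
Callum free: 10:00-11:00, 12:00-13:00, 14:00-15:00, 16:00-17:00.
Sven free: 10:00-12:00, 16:00-18:00.
Maria free: 08:00-09:00, 10:00-15:00, 17:00-18:00 (invert busy blocks within the working day).
Ana free: 08:00-09:00, 10:00-15:00, 16:00-17:00.
Farrukh free: 08:00-12:00, 13:00-15:00, 17:00-18:00.
Tara ∩ Callum: 10:00-11:00, 12:00-13:00, 16:00-17:00.
Tara ∩ Callum ∩ Sven: 10:00-11:00, 16:00-17:00.
Tara ∩ Callum ∩ Sven ∩ Maria: 10:00-11:00.
Tara ∩ Callum ∩ Sven ∩ Maria ∩ Ana: 10:00-11:00.
Tara ∩ Callum ∩ Sven ∩ Maria ∩ Ana ∩ Farrukh: 10:00-11:00.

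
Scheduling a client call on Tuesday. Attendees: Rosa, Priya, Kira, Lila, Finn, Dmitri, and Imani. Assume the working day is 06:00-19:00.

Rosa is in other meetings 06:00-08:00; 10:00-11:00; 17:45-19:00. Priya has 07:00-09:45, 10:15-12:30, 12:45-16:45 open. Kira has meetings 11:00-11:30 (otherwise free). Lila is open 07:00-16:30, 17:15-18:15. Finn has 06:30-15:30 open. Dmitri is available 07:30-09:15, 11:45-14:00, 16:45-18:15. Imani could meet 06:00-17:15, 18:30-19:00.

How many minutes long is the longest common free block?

Rosa free: 08:00-10:00, 11:00-17:45 (invert busy blocks within the working day).
Priya free: 07:00-09:45, 10:15-12:30, 12:45-16:45.
Kira free: 06:00-11:00, 11:30-19:00 (invert busy blocks within the working day).
Lila free: 07:00-16:30, 17:15-18:15.
Finn free: 06:30-15:30.
Dmitri free: 07:30-09:15, 11:45-14:00, 16:45-18:15.
Imani free: 06:00-17:15, 18:30-19:00.
Rosa ∩ Priya: 08:00-09:45, 11:00-12:30, 12:45-16:45.
Rosa ∩ Priya ∩ Kira: 08:00-09:45, 11:30-12:30, 12:45-16:45.
Rosa ∩ Priya ∩ Kira ∩ Lila: 08:00-09:45, 11:30-12:30, 12:45-16:30.
Rosa ∩ Priya ∩ Kira ∩ Lila ∩ Finn: 08:00-09:45, 11:30-12:30, 12:45-15:30.
Rosa ∩ Priya ∩ Kira ∩ Lila ∩ Finn ∩ Dmitri: 08:00-09:15, 11:45-12:30, 12:45-14:00.
Rosa ∩ Priya ∩ Kira ∩ Lila ∩ Finn ∩ Dmitri ∩ Imani: 08:00-09:15, 11:45-12:30, 12:45-14:00.
The longest is 08:00-09:15 at 75 minutes.

75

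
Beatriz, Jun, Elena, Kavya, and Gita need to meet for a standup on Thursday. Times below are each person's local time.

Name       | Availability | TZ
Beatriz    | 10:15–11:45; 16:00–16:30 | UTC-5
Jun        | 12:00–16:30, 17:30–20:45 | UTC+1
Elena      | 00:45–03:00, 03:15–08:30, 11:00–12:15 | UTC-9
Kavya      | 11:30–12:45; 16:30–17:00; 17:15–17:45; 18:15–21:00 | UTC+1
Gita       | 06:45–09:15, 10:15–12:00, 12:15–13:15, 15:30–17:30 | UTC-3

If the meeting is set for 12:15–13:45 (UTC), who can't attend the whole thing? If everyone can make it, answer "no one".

Beatriz in UTC: 15:15-16:45, 21:00-21:30 (add 5h to convert from UTC-5).
Jun in UTC: 11:00-15:30, 16:30-19:45 (subtract 1h to convert from UTC+1).
Elena in UTC: 09:45-12:00, 12:15-17:30, 20:00-21:15 (add 9h to convert from UTC-9).
Kavya in UTC: 10:30-11:45, 15:30-16:00, 16:15-16:45, 17:15-20:00 (subtract 1h to convert from UTC+1).
Gita in UTC: 09:45-12:15, 13:15-15:00, 15:15-16:15, 18:30-20:30 (add 3h to convert from UTC-3).
Beatriz: not fully free for 12:15-13:45. Jun: free for 12:15-13:45. Elena: free for 12:15-13:45. Kavya: not fully free for 12:15-13:45. Gita: not fully free for 12:15-13:45.

Beatriz, Gita, Kavya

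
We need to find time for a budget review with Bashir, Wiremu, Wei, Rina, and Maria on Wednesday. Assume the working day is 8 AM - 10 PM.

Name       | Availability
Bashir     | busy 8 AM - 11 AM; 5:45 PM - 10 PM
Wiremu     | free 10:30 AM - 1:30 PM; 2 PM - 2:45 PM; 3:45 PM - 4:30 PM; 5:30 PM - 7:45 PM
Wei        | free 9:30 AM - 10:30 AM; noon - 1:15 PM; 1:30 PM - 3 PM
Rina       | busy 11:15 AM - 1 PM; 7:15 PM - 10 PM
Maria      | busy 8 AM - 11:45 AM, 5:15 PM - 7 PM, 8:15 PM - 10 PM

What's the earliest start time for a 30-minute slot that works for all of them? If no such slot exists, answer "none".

Bashir free: 11:00-17:45 (invert busy blocks within the working day).
Wiremu free: 10:30-13:30, 14:00-14:45, 15:45-16:30, 17:30-19:45.
Wei free: 09:30-10:30, 12:00-13:15, 13:30-15:00.
Rina free: 08:00-11:15, 13:00-19:15 (invert busy blocks within the working day).
Maria free: 11:45-17:15, 19:00-20:15 (invert busy blocks within the working day).
Bashir ∩ Wiremu: 11:00-13:30, 14:00-14:45, 15:45-16:30, 17:30-17:45.
Bashir ∩ Wiremu ∩ Wei: 12:00-13:15, 14:00-14:45.
Bashir ∩ Wiremu ∩ Wei ∩ Rina: 13:00-13:15, 14:00-14:45.
Bashir ∩ Wiremu ∩ Wei ∩ Rina ∩ Maria: 13:00-13:15, 14:00-14:45.
The first common window of at least 30 minutes is 14:00-14:45, so the earliest start is 14:00.

14:00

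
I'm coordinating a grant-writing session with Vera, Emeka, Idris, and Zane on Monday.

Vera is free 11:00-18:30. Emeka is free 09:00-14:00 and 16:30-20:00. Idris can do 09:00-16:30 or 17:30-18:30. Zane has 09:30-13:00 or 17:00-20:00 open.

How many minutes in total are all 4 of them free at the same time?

180

Vera ∩ Emeka: 11:00-14:00, 16:30-18:30.
Vera ∩ Emeka ∩ Idris: 11:00-14:00, 17:30-18:30.
Vera ∩ Emeka ∩ Idris ∩ Zane: 11:00-13:00, 17:30-18:30.
Summing the common windows: 120 + 60 = 180 minutes.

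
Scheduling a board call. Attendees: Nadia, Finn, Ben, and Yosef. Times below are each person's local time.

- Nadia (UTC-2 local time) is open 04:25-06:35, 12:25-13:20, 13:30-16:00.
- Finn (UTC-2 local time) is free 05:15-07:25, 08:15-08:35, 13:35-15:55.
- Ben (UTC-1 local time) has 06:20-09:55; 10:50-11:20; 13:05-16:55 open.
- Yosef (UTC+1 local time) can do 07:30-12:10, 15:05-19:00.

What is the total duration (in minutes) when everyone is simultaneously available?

215

Nadia in UTC: 06:25-08:35, 14:25-15:20, 15:30-18:00 (add 2h to convert from UTC-2).
Finn in UTC: 07:15-09:25, 10:15-10:35, 15:35-17:55 (add 2h to convert from UTC-2).
Ben in UTC: 07:20-10:55, 11:50-12:20, 14:05-17:55 (add 1h to convert from UTC-1).
Yosef in UTC: 06:30-11:10, 14:05-18:00 (subtract 1h to convert from UTC+1).
Nadia ∩ Finn: 07:15-08:35, 15:35-17:55.
Nadia ∩ Finn ∩ Ben: 07:20-08:35, 15:35-17:55.
Nadia ∩ Finn ∩ Ben ∩ Yosef: 07:20-08:35, 15:35-17:55.
Those are the intersection windows.
Summing the common windows: 75 + 140 = 215 minutes.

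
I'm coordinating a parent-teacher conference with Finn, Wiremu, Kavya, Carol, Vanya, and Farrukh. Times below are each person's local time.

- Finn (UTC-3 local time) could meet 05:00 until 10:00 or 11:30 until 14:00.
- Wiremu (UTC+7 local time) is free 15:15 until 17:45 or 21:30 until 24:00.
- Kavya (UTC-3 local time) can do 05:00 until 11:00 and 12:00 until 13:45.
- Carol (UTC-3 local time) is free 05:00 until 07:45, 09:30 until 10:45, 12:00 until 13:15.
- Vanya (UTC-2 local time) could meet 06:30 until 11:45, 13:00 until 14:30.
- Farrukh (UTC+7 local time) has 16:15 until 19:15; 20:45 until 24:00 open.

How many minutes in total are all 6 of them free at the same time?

Finn in UTC: 08:00-13:00, 14:30-17:00 (add 3h to convert from UTC-3).
Wiremu in UTC: 08:15-10:45, 14:30-17:00 (subtract 7h to convert from UTC+7).
Kavya in UTC: 08:00-14:00, 15:00-16:45 (add 3h to convert from UTC-3).
Carol in UTC: 08:00-10:45, 12:30-13:45, 15:00-16:15 (add 3h to convert from UTC-3).
Vanya in UTC: 08:30-13:45, 15:00-16:30 (add 2h to convert from UTC-2).
Farrukh in UTC: 09:15-12:15, 13:45-17:00 (subtract 7h to convert from UTC+7).
Finn ∩ Wiremu: 08:15-10:45, 14:30-17:00.
Finn ∩ Wiremu ∩ Kavya: 08:15-10:45, 15:00-16:45.
Finn ∩ Wiremu ∩ Kavya ∩ Carol: 08:15-10:45, 15:00-16:15.
Finn ∩ Wiremu ∩ Kavya ∩ Carol ∩ Vanya: 08:30-10:45, 15:00-16:15.
Finn ∩ Wiremu ∩ Kavya ∩ Carol ∩ Vanya ∩ Farrukh: 09:15-10:45, 15:00-16:15.
Those are the intersection windows.
Summing the common windows: 90 + 75 = 165 minutes.

165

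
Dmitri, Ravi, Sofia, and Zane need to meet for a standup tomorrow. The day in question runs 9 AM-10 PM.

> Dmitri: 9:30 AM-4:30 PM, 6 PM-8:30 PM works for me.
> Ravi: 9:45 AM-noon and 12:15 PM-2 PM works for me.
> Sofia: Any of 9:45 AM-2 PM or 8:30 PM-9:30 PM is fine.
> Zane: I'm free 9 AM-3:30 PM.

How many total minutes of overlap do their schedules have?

Dmitri ∩ Ravi: 09:45-12:00, 12:15-14:00.
Dmitri ∩ Ravi ∩ Sofia: 09:45-12:00, 12:15-14:00.
Dmitri ∩ Ravi ∩ Sofia ∩ Zane: 09:45-12:00, 12:15-14:00.
Summing the common windows: 135 + 105 = 240 minutes.

240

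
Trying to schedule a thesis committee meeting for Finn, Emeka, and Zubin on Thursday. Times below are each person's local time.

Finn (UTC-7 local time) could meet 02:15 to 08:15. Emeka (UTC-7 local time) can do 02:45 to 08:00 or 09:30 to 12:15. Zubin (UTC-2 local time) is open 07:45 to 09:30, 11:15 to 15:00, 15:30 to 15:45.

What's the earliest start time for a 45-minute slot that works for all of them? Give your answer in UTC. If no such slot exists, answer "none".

Finn in UTC: 09:15-15:15 (add 7h to convert from UTC-7).
Emeka in UTC: 09:45-15:00, 16:30-19:15 (add 7h to convert from UTC-7).
Zubin in UTC: 09:45-11:30, 13:15-17:00, 17:30-17:45 (add 2h to convert from UTC-2).
Finn ∩ Emeka: 09:45-15:00.
Finn ∩ Emeka ∩ Zubin: 09:45-11:30, 13:15-15:00.
So the common availability across everyone is 09:45-11:30, 13:15-15:00.
The first common window of at least 45 minutes is 09:45-11:30, so the earliest start is 09:45.

09:45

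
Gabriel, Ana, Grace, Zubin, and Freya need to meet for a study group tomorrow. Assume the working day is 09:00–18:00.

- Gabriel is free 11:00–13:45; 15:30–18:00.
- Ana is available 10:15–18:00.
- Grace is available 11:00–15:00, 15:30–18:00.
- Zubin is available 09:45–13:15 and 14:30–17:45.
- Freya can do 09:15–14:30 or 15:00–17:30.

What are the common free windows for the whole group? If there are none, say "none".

Gabriel ∩ Ana: 11:00-13:45, 15:30-18:00.
Gabriel ∩ Ana ∩ Grace: 11:00-13:45, 15:30-18:00.
Gabriel ∩ Ana ∩ Grace ∩ Zubin: 11:00-13:15, 15:30-17:45.
Gabriel ∩ Ana ∩ Grace ∩ Zubin ∩ Freya: 11:00-13:15, 15:30-17:30.
So the common availability across everyone is 11:00-13:15, 15:30-17:30.

11:00-13:15, 15:30-17:30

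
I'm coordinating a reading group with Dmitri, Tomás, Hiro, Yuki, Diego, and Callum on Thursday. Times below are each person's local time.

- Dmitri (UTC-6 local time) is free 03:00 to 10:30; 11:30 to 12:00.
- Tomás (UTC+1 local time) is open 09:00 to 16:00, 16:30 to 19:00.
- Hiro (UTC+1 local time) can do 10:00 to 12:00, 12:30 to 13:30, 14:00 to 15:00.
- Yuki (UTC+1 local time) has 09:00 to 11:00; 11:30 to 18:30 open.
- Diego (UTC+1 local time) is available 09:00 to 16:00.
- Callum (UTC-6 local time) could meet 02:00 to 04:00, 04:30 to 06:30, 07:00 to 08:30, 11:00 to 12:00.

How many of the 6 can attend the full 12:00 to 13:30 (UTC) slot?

4

Dmitri in UTC: 09:00-16:30, 17:30-18:00 (add 6h to convert from UTC-6).
Tomás in UTC: 08:00-15:00, 15:30-18:00 (subtract 1h to convert from UTC+1).
Hiro in UTC: 09:00-11:00, 11:30-12:30, 13:00-14:00 (subtract 1h to convert from UTC+1).
Yuki in UTC: 08:00-10:00, 10:30-17:30 (subtract 1h to convert from UTC+1).
Diego in UTC: 08:00-15:00 (subtract 1h to convert from UTC+1).
Callum in UTC: 08:00-10:00, 10:30-12:30, 13:00-14:30, 17:00-18:00 (add 6h to convert from UTC-6).
Dmitri, Tomás, Yuki, and Diego can make the full 12:00-13:30 slot — that's 4.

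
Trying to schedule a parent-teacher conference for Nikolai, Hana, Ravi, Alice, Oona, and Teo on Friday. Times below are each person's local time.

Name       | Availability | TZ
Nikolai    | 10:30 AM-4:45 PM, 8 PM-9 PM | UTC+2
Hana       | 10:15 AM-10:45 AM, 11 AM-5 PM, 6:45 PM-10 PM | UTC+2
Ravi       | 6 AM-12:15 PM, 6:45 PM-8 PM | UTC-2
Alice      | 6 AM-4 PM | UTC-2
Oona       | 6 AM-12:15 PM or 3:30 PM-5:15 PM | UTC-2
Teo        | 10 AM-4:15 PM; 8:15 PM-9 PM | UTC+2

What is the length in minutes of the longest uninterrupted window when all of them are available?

315

Nikolai in UTC: 08:30-14:45, 18:00-19:00 (subtract 2h to convert from UTC+2).
Hana in UTC: 08:15-08:45, 09:00-15:00, 16:45-20:00 (subtract 2h to convert from UTC+2).
Ravi in UTC: 08:00-14:15, 20:45-22:00 (add 2h to convert from UTC-2).
Alice in UTC: 08:00-18:00 (add 2h to convert from UTC-2).
Oona in UTC: 08:00-14:15, 17:30-19:15 (add 2h to convert from UTC-2).
Teo in UTC: 08:00-14:15, 18:15-19:00 (subtract 2h to convert from UTC+2).
Nikolai ∩ Hana: 08:30-08:45, 09:00-14:45, 18:00-19:00.
Nikolai ∩ Hana ∩ Ravi: 08:30-08:45, 09:00-14:15.
Nikolai ∩ Hana ∩ Ravi ∩ Alice: 08:30-08:45, 09:00-14:15.
Nikolai ∩ Hana ∩ Ravi ∩ Alice ∩ Oona: 08:30-08:45, 09:00-14:15.
Nikolai ∩ Hana ∩ Ravi ∩ Alice ∩ Oona ∩ Teo: 08:30-08:45, 09:00-14:15.
Those are the intersection windows.
The longest is 09:00-14:15 at 315 minutes.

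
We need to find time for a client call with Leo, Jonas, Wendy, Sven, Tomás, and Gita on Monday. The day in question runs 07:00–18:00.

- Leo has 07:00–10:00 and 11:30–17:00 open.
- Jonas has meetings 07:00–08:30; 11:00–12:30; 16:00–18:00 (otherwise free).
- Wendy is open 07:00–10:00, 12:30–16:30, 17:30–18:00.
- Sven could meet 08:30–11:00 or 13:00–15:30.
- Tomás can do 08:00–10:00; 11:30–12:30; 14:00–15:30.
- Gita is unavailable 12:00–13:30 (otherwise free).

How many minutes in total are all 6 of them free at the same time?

180

Leo free: 07:00-10:00, 11:30-17:00.
Jonas free: 08:30-11:00, 12:30-16:00 (invert busy blocks within the working day).
Wendy free: 07:00-10:00, 12:30-16:30, 17:30-18:00.
Sven free: 08:30-11:00, 13:00-15:30.
Tomás free: 08:00-10:00, 11:30-12:30, 14:00-15:30.
Gita free: 07:00-12:00, 13:30-18:00 (invert busy blocks within the working day).
Leo ∩ Jonas: 08:30-10:00, 12:30-16:00.
Leo ∩ Jonas ∩ Wendy: 08:30-10:00, 12:30-16:00.
Leo ∩ Jonas ∩ Wendy ∩ Sven: 08:30-10:00, 13:00-15:30.
Leo ∩ Jonas ∩ Wendy ∩ Sven ∩ Tomás: 08:30-10:00, 14:00-15:30.
Leo ∩ Jonas ∩ Wendy ∩ Sven ∩ Tomás ∩ Gita: 08:30-10:00, 14:00-15:30.
Summing the common windows: 90 + 90 = 180 minutes.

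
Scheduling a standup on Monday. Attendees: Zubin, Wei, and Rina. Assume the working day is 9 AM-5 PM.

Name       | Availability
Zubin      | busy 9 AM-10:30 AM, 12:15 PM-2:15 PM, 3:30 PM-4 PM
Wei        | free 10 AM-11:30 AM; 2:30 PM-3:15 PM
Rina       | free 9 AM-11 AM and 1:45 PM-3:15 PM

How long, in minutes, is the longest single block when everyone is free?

45

Zubin free: 10:30-12:15, 14:15-15:30, 16:00-17:00 (invert busy blocks within the working day).
Wei free: 10:00-11:30, 14:30-15:15.
Rina free: 09:00-11:00, 13:45-15:15.
Zubin ∩ Wei: 10:30-11:30, 14:30-15:15.
Zubin ∩ Wei ∩ Rina: 10:30-11:00, 14:30-15:15.
So the common availability across everyone is 10:30-11:00, 14:30-15:15.
The longest is 14:30-15:15 at 45 minutes.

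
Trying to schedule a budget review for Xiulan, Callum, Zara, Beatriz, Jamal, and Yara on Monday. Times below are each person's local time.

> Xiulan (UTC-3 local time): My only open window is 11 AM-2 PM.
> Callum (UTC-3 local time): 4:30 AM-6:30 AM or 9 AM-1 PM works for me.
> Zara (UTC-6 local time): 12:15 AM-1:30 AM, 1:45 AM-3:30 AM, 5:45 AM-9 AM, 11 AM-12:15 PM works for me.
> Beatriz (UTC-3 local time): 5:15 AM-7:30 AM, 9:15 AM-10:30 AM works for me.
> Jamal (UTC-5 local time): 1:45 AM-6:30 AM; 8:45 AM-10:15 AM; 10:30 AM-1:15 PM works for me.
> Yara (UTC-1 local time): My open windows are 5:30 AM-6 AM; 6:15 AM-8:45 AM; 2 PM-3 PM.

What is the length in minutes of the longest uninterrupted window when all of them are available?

0

Xiulan in UTC: 14:00-17:00 (add 3h to convert from UTC-3).
Callum in UTC: 07:30-09:30, 12:00-16:00 (add 3h to convert from UTC-3).
Zara in UTC: 06:15-07:30, 07:45-09:30, 11:45-15:00, 17:00-18:15 (add 6h to convert from UTC-6).
Beatriz in UTC: 08:15-10:30, 12:15-13:30 (add 3h to convert from UTC-3).
Jamal in UTC: 06:45-11:30, 13:45-15:15, 15:30-18:15 (add 5h to convert from UTC-5).
Yara in UTC: 06:30-07:00, 07:15-09:45, 15:00-16:00 (add 1h to convert from UTC-1).
Xiulan ∩ Callum: 14:00-16:00.
Xiulan ∩ Callum ∩ Zara: 14:00-15:00.
Xiulan ∩ Callum ∩ Zara ∩ Beatriz: ∅.
Xiulan ∩ Callum ∩ Zara ∩ Beatriz ∩ Jamal: ∅.
Xiulan ∩ Callum ∩ Zara ∩ Beatriz ∩ Jamal ∩ Yara: ∅.
There is no time when everyone is free.
No common window exists, so the longest block is 0 minutes.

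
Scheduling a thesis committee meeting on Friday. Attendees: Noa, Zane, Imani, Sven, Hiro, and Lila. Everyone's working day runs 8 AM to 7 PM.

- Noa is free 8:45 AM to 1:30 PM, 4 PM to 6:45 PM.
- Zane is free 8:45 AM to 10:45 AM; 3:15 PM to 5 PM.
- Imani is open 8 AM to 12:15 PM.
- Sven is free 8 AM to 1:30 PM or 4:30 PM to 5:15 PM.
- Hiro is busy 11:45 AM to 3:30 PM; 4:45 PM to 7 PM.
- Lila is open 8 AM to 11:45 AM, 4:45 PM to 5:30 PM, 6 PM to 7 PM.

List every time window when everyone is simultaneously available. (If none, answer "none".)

08:45-10:45

Noa free: 08:45-13:30, 16:00-18:45.
Zane free: 08:45-10:45, 15:15-17:00.
Imani free: 08:00-12:15.
Sven free: 08:00-13:30, 16:30-17:15.
Hiro free: 08:00-11:45, 15:30-16:45 (invert busy blocks within the working day).
Lila free: 08:00-11:45, 16:45-17:30, 18:00-19:00.
Noa ∩ Zane: 08:45-10:45, 16:00-17:00.
Noa ∩ Zane ∩ Imani: 08:45-10:45.
Noa ∩ Zane ∩ Imani ∩ Sven: 08:45-10:45.
Noa ∩ Zane ∩ Imani ∩ Sven ∩ Hiro: 08:45-10:45.
Noa ∩ Zane ∩ Imani ∩ Sven ∩ Hiro ∩ Lila: 08:45-10:45.
So the common availability across everyone is 08:45-10:45.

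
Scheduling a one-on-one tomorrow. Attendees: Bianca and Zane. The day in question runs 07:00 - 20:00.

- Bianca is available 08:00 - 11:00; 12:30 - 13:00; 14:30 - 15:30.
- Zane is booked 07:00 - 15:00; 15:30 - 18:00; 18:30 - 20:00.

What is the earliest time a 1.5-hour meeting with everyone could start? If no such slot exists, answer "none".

Bianca free: 08:00-11:00, 12:30-13:00, 14:30-15:30.
Zane free: 15:00-15:30, 18:00-18:30 (invert busy blocks within the working day).
Bianca ∩ Zane: 15:00-15:30.
No common window is at least 90 minutes long.

none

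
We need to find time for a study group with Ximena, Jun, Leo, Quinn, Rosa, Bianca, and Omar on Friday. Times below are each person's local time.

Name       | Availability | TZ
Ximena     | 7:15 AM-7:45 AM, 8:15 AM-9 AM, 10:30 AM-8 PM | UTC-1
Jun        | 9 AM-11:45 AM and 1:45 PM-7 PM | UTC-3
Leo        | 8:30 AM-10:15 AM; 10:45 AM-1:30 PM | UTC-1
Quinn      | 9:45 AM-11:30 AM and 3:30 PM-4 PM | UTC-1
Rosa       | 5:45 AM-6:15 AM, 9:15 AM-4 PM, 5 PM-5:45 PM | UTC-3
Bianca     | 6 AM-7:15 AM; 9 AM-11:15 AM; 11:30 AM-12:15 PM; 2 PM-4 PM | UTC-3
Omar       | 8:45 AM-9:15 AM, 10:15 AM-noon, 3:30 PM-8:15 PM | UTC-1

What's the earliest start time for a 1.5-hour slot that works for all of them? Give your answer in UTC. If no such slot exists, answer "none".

none

Ximena in UTC: 08:15-08:45, 09:15-10:00, 11:30-21:00 (add 1h to convert from UTC-1).
Jun in UTC: 12:00-14:45, 16:45-22:00 (add 3h to convert from UTC-3).
Leo in UTC: 09:30-11:15, 11:45-14:30 (add 1h to convert from UTC-1).
Quinn in UTC: 10:45-12:30, 16:30-17:00 (add 1h to convert from UTC-1).
Rosa in UTC: 08:45-09:15, 12:15-19:00, 20:00-20:45 (add 3h to convert from UTC-3).
Bianca in UTC: 09:00-10:15, 12:00-14:15, 14:30-15:15, 17:00-19:00 (add 3h to convert from UTC-3).
Omar in UTC: 09:45-10:15, 11:15-13:00, 16:30-21:15 (add 1h to convert from UTC-1).
Ximena ∩ Jun: 12:00-14:45, 16:45-21:00.
Ximena ∩ Jun ∩ Leo: 12:00-14:30.
Ximena ∩ Jun ∩ Leo ∩ Quinn: 12:00-12:30.
Ximena ∩ Jun ∩ Leo ∩ Quinn ∩ Rosa: 12:15-12:30.
Ximena ∩ Jun ∩ Leo ∩ Quinn ∩ Rosa ∩ Bianca: 12:15-12:30.
Ximena ∩ Jun ∩ Leo ∩ Quinn ∩ Rosa ∩ Bianca ∩ Omar: 12:15-12:30.
So the common availability across everyone is 12:15-12:30.
No common window is at least 90 minutes long.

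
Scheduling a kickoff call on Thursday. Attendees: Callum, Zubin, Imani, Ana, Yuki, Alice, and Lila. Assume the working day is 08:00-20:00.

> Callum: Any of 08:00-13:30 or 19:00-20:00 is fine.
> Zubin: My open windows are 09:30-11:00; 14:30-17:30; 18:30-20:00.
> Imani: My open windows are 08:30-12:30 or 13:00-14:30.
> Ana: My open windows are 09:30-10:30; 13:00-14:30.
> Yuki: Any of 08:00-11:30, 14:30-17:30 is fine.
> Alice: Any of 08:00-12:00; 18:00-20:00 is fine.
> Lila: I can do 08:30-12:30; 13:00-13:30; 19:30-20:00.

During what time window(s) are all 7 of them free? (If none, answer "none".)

Callum ∩ Zubin: 09:30-11:00, 19:00-20:00.
Callum ∩ Zubin ∩ Imani: 09:30-11:00.
Callum ∩ Zubin ∩ Imani ∩ Ana: 09:30-10:30.
Callum ∩ Zubin ∩ Imani ∩ Ana ∩ Yuki: 09:30-10:30.
Callum ∩ Zubin ∩ Imani ∩ Ana ∩ Yuki ∩ Alice: 09:30-10:30.
Callum ∩ Zubin ∩ Imani ∩ Ana ∩ Yuki ∩ Alice ∩ Lila: 09:30-10:30.

09:30-10:30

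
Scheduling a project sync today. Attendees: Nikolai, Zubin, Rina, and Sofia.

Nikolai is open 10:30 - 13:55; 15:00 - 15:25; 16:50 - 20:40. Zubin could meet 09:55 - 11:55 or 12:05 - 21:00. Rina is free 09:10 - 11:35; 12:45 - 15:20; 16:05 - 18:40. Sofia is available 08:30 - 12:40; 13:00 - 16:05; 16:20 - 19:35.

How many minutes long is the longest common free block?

Nikolai ∩ Zubin: 10:30-11:55, 12:05-13:55, 15:00-15:25, 16:50-20:40.
Nikolai ∩ Zubin ∩ Rina: 10:30-11:35, 12:45-13:55, 15:00-15:20, 16:50-18:40.
Nikolai ∩ Zubin ∩ Rina ∩ Sofia: 10:30-11:35, 13:00-13:55, 15:00-15:20, 16:50-18:40.
So the common availability across everyone is 10:30-11:35, 13:00-13:55, 15:00-15:20, 16:50-18:40.
The longest is 16:50-18:40 at 110 minutes.

110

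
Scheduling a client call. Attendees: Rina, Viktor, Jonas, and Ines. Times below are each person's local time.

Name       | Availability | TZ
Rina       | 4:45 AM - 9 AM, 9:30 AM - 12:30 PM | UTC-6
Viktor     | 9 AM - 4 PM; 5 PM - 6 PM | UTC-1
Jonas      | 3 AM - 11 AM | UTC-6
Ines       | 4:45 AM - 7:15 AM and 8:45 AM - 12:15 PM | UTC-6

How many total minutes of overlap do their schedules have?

255

Rina in UTC: 10:45-15:00, 15:30-18:30 (add 6h to convert from UTC-6).
Viktor in UTC: 10:00-17:00, 18:00-19:00 (add 1h to convert from UTC-1).
Jonas in UTC: 09:00-17:00 (add 6h to convert from UTC-6).
Ines in UTC: 10:45-13:15, 14:45-18:15 (add 6h to convert from UTC-6).
Rina ∩ Viktor: 10:45-15:00, 15:30-17:00, 18:00-18:30.
Rina ∩ Viktor ∩ Jonas: 10:45-15:00, 15:30-17:00.
Rina ∩ Viktor ∩ Jonas ∩ Ines: 10:45-13:15, 14:45-15:00, 15:30-17:00.
So the common availability across everyone is 10:45-13:15, 14:45-15:00, 15:30-17:00.
Summing the common windows: 150 + 15 + 90 = 255 minutes.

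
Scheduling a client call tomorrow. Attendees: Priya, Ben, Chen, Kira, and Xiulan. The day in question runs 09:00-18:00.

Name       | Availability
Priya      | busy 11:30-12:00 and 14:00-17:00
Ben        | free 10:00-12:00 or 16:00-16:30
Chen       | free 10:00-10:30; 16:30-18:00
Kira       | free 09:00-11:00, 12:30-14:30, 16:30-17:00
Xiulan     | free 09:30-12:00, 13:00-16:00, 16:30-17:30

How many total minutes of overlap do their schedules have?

Priya free: 09:00-11:30, 12:00-14:00, 17:00-18:00 (invert busy blocks within the working day).
Ben free: 10:00-12:00, 16:00-16:30.
Chen free: 10:00-10:30, 16:30-18:00.
Kira free: 09:00-11:00, 12:30-14:30, 16:30-17:00.
Xiulan free: 09:30-12:00, 13:00-16:00, 16:30-17:30.
Priya ∩ Ben: 10:00-11:30.
Priya ∩ Ben ∩ Chen: 10:00-10:30.
Priya ∩ Ben ∩ Chen ∩ Kira: 10:00-10:30.
Priya ∩ Ben ∩ Chen ∩ Kira ∩ Xiulan: 10:00-10:30.
That's a single block of 30 minutes.

30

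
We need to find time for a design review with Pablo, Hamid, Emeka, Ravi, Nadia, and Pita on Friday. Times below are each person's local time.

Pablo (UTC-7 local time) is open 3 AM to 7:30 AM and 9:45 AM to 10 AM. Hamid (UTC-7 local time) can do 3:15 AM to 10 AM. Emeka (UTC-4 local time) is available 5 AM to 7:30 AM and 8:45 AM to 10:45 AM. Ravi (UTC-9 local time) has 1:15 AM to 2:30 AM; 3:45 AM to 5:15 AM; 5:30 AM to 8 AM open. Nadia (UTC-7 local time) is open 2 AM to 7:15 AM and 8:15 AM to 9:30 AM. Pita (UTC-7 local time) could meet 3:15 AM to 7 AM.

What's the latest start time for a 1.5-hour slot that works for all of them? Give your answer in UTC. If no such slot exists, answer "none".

Pablo in UTC: 10:00-14:30, 16:45-17:00 (add 7h to convert from UTC-7).
Hamid in UTC: 10:15-17:00 (add 7h to convert from UTC-7).
Emeka in UTC: 09:00-11:30, 12:45-14:45 (add 4h to convert from UTC-4).
Ravi in UTC: 10:15-11:30, 12:45-14:15, 14:30-17:00 (add 9h to convert from UTC-9).
Nadia in UTC: 09:00-14:15, 15:15-16:30 (add 7h to convert from UTC-7).
Pita in UTC: 10:15-14:00 (add 7h to convert from UTC-7).
Pablo ∩ Hamid: 10:15-14:30, 16:45-17:00.
Pablo ∩ Hamid ∩ Emeka: 10:15-11:30, 12:45-14:30.
Pablo ∩ Hamid ∩ Emeka ∩ Ravi: 10:15-11:30, 12:45-14:15.
Pablo ∩ Hamid ∩ Emeka ∩ Ravi ∩ Nadia: 10:15-11:30, 12:45-14:15.
Pablo ∩ Hamid ∩ Emeka ∩ Ravi ∩ Nadia ∩ Pita: 10:15-11:30, 12:45-14:00.
Those are the intersection windows.
No common window is at least 90 minutes long.

none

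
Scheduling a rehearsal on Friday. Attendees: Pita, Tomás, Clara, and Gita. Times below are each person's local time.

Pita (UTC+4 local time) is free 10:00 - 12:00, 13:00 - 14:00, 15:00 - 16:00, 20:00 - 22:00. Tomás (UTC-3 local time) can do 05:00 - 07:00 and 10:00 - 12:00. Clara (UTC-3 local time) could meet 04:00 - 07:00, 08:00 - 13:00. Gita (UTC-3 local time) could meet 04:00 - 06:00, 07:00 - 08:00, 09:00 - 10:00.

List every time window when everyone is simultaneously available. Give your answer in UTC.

none

Pita in UTC: 06:00-08:00, 09:00-10:00, 11:00-12:00, 16:00-18:00 (subtract 4h to convert from UTC+4).
Tomás in UTC: 08:00-10:00, 13:00-15:00 (add 3h to convert from UTC-3).
Clara in UTC: 07:00-10:00, 11:00-16:00 (add 3h to convert from UTC-3).
Gita in UTC: 07:00-09:00, 10:00-11:00, 12:00-13:00 (add 3h to convert from UTC-3).
Pita ∩ Tomás: 09:00-10:00.
Pita ∩ Tomás ∩ Clara: 09:00-10:00.
Pita ∩ Tomás ∩ Clara ∩ Gita: ∅.
There is no time when everyone is free.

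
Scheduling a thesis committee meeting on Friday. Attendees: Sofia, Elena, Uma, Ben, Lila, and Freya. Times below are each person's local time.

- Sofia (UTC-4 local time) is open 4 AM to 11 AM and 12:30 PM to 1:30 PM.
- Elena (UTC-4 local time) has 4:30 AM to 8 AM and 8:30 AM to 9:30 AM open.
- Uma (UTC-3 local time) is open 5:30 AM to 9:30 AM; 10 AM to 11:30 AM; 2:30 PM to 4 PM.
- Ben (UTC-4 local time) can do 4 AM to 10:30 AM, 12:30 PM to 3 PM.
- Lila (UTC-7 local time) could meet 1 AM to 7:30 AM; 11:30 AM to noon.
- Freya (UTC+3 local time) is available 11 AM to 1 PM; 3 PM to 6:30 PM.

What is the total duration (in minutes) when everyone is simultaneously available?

Sofia in UTC: 08:00-15:00, 16:30-17:30 (add 4h to convert from UTC-4).
Elena in UTC: 08:30-12:00, 12:30-13:30 (add 4h to convert from UTC-4).
Uma in UTC: 08:30-12:30, 13:00-14:30, 17:30-19:00 (add 3h to convert from UTC-3).
Ben in UTC: 08:00-14:30, 16:30-19:00 (add 4h to convert from UTC-4).
Lila in UTC: 08:00-14:30, 18:30-19:00 (add 7h to convert from UTC-7).
Freya in UTC: 08:00-10:00, 12:00-15:30 (subtract 3h to convert from UTC+3).
Sofia ∩ Elena: 08:30-12:00, 12:30-13:30.
Sofia ∩ Elena ∩ Uma: 08:30-12:00, 13:00-13:30.
Sofia ∩ Elena ∩ Uma ∩ Ben: 08:30-12:00, 13:00-13:30.
Sofia ∩ Elena ∩ Uma ∩ Ben ∩ Lila: 08:30-12:00, 13:00-13:30.
Sofia ∩ Elena ∩ Uma ∩ Ben ∩ Lila ∩ Freya: 08:30-10:00, 13:00-13:30.
Summing the common windows: 90 + 30 = 120 minutes.

120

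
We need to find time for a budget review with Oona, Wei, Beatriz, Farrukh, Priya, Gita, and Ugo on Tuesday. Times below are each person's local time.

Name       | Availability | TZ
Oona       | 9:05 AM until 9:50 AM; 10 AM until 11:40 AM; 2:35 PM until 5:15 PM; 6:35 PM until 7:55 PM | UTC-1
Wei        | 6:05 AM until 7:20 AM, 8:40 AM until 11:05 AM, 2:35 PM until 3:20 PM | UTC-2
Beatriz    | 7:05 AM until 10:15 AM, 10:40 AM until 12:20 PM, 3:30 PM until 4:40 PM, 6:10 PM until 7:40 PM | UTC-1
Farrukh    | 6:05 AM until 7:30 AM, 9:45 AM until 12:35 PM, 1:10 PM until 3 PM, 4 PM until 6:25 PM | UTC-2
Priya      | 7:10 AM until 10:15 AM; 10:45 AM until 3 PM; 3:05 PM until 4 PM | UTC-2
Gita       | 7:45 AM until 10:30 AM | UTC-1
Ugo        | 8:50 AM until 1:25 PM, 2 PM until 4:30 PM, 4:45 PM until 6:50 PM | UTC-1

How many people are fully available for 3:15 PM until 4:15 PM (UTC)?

Oona in UTC: 10:05-10:50, 11:00-12:40, 15:35-18:15, 19:35-20:55 (add 1h to convert from UTC-1).
Wei in UTC: 08:05-09:20, 10:40-13:05, 16:35-17:20 (add 2h to convert from UTC-2).
Beatriz in UTC: 08:05-11:15, 11:40-13:20, 16:30-17:40, 19:10-20:40 (add 1h to convert from UTC-1).
Farrukh in UTC: 08:05-09:30, 11:45-14:35, 15:10-17:00, 18:00-20:25 (add 2h to convert from UTC-2).
Priya in UTC: 09:10-12:15, 12:45-17:00, 17:05-18:00 (add 2h to convert from UTC-2).
Gita in UTC: 08:45-11:30 (add 1h to convert from UTC-1).
Ugo in UTC: 09:50-14:25, 15:00-17:30, 17:45-19:50 (add 1h to convert from UTC-1).
Farrukh, Priya, and Ugo can make the full 15:15-16:15 slot — that's 3.

3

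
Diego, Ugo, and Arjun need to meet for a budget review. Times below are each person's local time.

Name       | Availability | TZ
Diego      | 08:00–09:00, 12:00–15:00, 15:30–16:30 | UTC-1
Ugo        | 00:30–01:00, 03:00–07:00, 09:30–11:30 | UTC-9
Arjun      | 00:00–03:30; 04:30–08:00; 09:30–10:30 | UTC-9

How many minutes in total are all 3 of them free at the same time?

Diego in UTC: 09:00-10:00, 13:00-16:00, 16:30-17:30 (add 1h to convert from UTC-1).
Ugo in UTC: 09:30-10:00, 12:00-16:00, 18:30-20:30 (add 9h to convert from UTC-9).
Arjun in UTC: 09:00-12:30, 13:30-17:00, 18:30-19:30 (add 9h to convert from UTC-9).
Diego ∩ Ugo: 09:30-10:00, 13:00-16:00.
Diego ∩ Ugo ∩ Arjun: 09:30-10:00, 13:30-16:00.
So the common availability across everyone is 09:30-10:00, 13:30-16:00.
Summing the common windows: 30 + 150 = 180 minutes.

180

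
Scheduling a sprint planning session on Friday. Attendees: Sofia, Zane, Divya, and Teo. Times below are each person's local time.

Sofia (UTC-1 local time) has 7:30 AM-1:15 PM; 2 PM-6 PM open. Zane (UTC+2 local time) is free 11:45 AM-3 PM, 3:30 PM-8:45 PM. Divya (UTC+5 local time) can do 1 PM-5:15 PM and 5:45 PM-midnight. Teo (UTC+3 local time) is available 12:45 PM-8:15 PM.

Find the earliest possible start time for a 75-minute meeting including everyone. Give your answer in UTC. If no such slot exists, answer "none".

09:45

Sofia in UTC: 08:30-14:15, 15:00-19:00 (add 1h to convert from UTC-1).
Zane in UTC: 09:45-13:00, 13:30-18:45 (subtract 2h to convert from UTC+2).
Divya in UTC: 08:00-12:15, 12:45-19:00 (subtract 5h to convert from UTC+5).
Teo in UTC: 09:45-17:15 (subtract 3h to convert from UTC+3).
Sofia ∩ Zane: 09:45-13:00, 13:30-14:15, 15:00-18:45.
Sofia ∩ Zane ∩ Divya: 09:45-12:15, 12:45-13:00, 13:30-14:15, 15:00-18:45.
Sofia ∩ Zane ∩ Divya ∩ Teo: 09:45-12:15, 12:45-13:00, 13:30-14:15, 15:00-17:15.
The first common window of at least 75 minutes is 09:45-12:15, so the earliest start is 09:45.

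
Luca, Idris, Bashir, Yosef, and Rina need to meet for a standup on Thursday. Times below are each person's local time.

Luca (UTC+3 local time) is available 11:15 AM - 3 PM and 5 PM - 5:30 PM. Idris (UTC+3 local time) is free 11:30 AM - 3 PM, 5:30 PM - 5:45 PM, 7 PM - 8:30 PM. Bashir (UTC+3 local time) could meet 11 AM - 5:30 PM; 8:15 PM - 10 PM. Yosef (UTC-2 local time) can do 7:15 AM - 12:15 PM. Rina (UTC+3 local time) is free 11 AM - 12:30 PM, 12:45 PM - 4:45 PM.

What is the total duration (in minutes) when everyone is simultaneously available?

Luca in UTC: 08:15-12:00, 14:00-14:30 (subtract 3h to convert from UTC+3).
Idris in UTC: 08:30-12:00, 14:30-14:45, 16:00-17:30 (subtract 3h to convert from UTC+3).
Bashir in UTC: 08:00-14:30, 17:15-19:00 (subtract 3h to convert from UTC+3).
Yosef in UTC: 09:15-14:15 (add 2h to convert from UTC-2).
Rina in UTC: 08:00-09:30, 09:45-13:45 (subtract 3h to convert from UTC+3).
Luca ∩ Idris: 08:30-12:00.
Luca ∩ Idris ∩ Bashir: 08:30-12:00.
Luca ∩ Idris ∩ Bashir ∩ Yosef: 09:15-12:00.
Luca ∩ Idris ∩ Bashir ∩ Yosef ∩ Rina: 09:15-09:30, 09:45-12:00.
Summing the common windows: 15 + 135 = 150 minutes.

150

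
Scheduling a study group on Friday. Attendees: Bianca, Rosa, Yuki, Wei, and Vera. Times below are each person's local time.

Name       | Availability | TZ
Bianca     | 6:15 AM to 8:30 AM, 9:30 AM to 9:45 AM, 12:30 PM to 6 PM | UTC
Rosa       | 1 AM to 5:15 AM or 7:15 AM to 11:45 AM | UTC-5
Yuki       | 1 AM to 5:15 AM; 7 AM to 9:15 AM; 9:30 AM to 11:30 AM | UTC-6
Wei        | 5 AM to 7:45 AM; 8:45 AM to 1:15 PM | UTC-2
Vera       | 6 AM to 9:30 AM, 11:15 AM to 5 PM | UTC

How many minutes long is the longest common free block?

Bianca in UTC: 06:15-08:30, 09:30-09:45, 12:30-18:00.
Rosa in UTC: 06:00-10:15, 12:15-16:45 (add 5h to convert from UTC-5).
Yuki in UTC: 07:00-11:15, 13:00-15:15, 15:30-17:30 (add 6h to convert from UTC-6).
Wei in UTC: 07:00-09:45, 10:45-15:15 (add 2h to convert from UTC-2).
Vera in UTC: 06:00-09:30, 11:15-17:00.
Bianca ∩ Rosa: 06:15-08:30, 09:30-09:45, 12:30-16:45.
Bianca ∩ Rosa ∩ Yuki: 07:00-08:30, 09:30-09:45, 13:00-15:15, 15:30-16:45.
Bianca ∩ Rosa ∩ Yuki ∩ Wei: 07:00-08:30, 09:30-09:45, 13:00-15:15.
Bianca ∩ Rosa ∩ Yuki ∩ Wei ∩ Vera: 07:00-08:30, 13:00-15:15.
The longest is 13:00-15:15 at 135 minutes.

135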